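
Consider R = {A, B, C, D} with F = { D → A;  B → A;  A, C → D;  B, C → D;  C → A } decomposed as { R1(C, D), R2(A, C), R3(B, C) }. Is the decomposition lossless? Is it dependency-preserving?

Lossless test (chase): Rows 1 and 2 agree on C; apply C→A and equate their A entries. Rows 1 and 3 agree on C; apply C→A and equate their A entries. Rows 1 and 2 agree on A, C; apply A, C→D and equate their D entries. Rows 1 and 3 agree on A, C; apply A, C→D and equate their D entries. Row 3 is now all distinguished symbols — the join is lossless.
Dependency preservation: the restricted closure of {D} across the fragments never reaches {A}, so D → A cannot be enforced without a join — not preserved.

lossless but not dependency-preserving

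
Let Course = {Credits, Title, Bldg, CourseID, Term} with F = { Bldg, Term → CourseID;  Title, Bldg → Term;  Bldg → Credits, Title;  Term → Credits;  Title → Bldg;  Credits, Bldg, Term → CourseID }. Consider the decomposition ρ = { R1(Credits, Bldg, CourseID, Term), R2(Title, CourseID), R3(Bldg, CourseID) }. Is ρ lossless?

No

Chase test. Columns are Credits, Title, Bldg, CourseID, Term; row i has aⱼ where attribute j ∈ Ri, else bᵢⱼ.
Initial tableau (one row per fragment):
  row 1: a1 b12 a3 a4 a5
  row 2: b21 a2 b23 a4 b25
  row 3: b31 b32 a3 a4 b35
Rows 1 and 3 agree on Bldg; apply Bldg→Credits, Title and equate their Credits, Title entries.
Rows 1 and 3 agree on Title, Bldg; apply Title, Bldg→Term and equate their Term entries.
No row becomes fully distinguished — the join is lossy.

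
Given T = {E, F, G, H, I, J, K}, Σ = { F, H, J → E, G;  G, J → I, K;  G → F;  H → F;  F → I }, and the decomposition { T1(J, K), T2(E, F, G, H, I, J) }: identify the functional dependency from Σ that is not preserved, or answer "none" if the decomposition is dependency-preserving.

Check G, J → I, K: no single fragment contains all of {G, I, J, K}, and the restricted closure of {G, J} across the fragments never reaches {I, K}.
F, H, J → E, G is preserved.
G → F is preserved.
H → F is preserved.
F → I is preserved.

G, J → I, K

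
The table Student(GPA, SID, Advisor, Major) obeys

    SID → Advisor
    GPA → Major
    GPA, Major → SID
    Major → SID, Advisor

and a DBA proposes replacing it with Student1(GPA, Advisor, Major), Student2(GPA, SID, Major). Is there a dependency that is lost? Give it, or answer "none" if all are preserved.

Check SID → Advisor: no single fragment contains all of {SID, Advisor}, and the restricted closure of {SID} across the fragments never reaches {Advisor}.
GPA → Major is preserved.
GPA, Major → SID is preserved.
Major → SID, Advisor is preserved.

SID → Advisor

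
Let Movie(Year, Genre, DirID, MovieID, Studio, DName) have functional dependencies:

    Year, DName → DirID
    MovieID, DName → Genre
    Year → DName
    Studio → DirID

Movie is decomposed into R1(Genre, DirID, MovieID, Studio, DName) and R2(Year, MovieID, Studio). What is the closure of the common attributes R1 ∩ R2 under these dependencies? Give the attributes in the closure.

DirID, MovieID, Studio

R1 ∩ R2 = {MovieID, Studio}.
Studio → DirID applies, adding DirID
Closure: {DirID, MovieID, Studio}.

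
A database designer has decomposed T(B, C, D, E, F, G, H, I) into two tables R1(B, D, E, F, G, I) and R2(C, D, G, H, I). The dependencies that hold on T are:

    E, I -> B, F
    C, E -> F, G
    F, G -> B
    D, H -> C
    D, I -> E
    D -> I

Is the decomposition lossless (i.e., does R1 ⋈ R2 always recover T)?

Yes

Common attributes: R1 ∩ R2 = {D, G, I}.
Closure of {D, G, I}: D, I → E applies, adding E; E, I → B, F applies, adding B, F. So (D, G, I)⁺ = {B, D, E, F, G, I}.
This closure contains every attribute of R1, so R1 ∩ R2 → R1. The join is lossless.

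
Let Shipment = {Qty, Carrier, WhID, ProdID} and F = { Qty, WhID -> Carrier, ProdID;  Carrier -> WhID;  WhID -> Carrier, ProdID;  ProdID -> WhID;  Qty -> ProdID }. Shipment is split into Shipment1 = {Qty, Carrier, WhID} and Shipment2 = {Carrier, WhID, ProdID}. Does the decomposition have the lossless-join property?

Common attributes: Shipment1 ∩ Shipment2 = {Carrier, WhID}.
Closure of {Carrier, WhID}: WhID → Carrier, ProdID applies, adding ProdID. So (Carrier, WhID)⁺ = {Carrier, WhID, ProdID}.
This closure contains every attribute of Shipment2, so Shipment1 ∩ Shipment2 → Shipment2. The join is lossless.

Yes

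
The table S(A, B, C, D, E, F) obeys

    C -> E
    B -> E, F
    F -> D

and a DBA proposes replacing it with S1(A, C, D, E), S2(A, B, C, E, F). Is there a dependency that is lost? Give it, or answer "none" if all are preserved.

F -> D

Check F → D: no single fragment contains all of {D, F}, and the restricted closure of {F} across the fragments never reaches {D}.
C → E is preserved.
B → E, F is preserved.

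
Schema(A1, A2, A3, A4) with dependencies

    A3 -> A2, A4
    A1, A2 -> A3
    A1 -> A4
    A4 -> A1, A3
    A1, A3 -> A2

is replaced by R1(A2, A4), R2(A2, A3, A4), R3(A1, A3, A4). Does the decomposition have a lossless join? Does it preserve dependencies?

lossless and dependency-preserving

Lossless test (chase): Rows 2 and 3 agree on A3; apply A3→A2, A4 and equate their A2, A4 entries. Rows 1 and 2 agree on A4; apply A4→A1, A3 and equate their A1, A3 entries. Rows 1 and 3 agree on A4; apply A4→A1, A3 and equate their A1, A3 entries. Row 1 is now all distinguished symbols — the join is lossless.
Dependency preservation: A1, A2 → A3; A1, A3 → A2 are not contained in any single fragment, but the restricted closure of each left-hand side across the fragments still reaches the right-hand side; the remaining FDs each lie inside some fragment. All dependencies are preserved.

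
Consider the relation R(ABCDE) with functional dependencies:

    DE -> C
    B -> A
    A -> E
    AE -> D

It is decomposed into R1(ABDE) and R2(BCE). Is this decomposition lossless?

Yes

Common attributes: R1 ∩ R2 = {BE}.
Closure of {BE}: B → A applies, adding A; AE → D applies, adding D; DE → C applies, adding C. So (BE)⁺ = {ABCDE}.
This closure contains every attribute of R1, so R1 ∩ R2 → R1. The join is lossless.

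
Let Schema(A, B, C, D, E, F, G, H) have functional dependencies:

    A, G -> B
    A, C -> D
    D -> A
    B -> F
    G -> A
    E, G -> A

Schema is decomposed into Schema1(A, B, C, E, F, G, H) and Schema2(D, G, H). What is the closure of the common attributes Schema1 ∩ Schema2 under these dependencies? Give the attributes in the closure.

A, B, F, G, H

Schema1 ∩ Schema2 = {G, H}.
G → A applies, adding A
A, G → B applies, adding B
B → F applies, adding F
Closure: {A, B, F, G, H}.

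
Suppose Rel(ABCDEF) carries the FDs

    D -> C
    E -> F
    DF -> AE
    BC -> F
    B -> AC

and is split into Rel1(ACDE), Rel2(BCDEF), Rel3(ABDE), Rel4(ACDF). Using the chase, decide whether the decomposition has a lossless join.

Chase test. Columns are ABCDEF; row i has aⱼ where attribute j ∈ Reli, else bᵢⱼ.
Initial tableau (one row per fragment):
  row 1: a1 b12 a3 a4 a5 b16
  row 2: b21 a2 a3 a4 a5 a6
  row 3: a1 a2 b33 a4 a5 b36
  row 4: a1 b42 a3 a4 b45 a6
Rows 1 and 3 agree on D; apply D→C and equate their C entries.
Rows 1 and 2 agree on E; apply E→F and equate their F entries.
Rows 1 and 3 agree on E; apply E→F and equate their F entries.
Rows 1 and 2 agree on DF; apply DF→AE and equate their AE entries.
Rows 1 and 4 agree on DF; apply DF→AE and equate their AE entries.
Row 2 is now all distinguished symbols — the join is lossless.

Yes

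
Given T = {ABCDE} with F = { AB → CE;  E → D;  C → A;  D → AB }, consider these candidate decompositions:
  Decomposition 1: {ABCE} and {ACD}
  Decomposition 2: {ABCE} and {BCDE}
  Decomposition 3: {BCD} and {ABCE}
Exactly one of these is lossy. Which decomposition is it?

Decomposition 1: common = {AC}, closure = {AC} → lossy.
Decomposition 2: common = {BCE}, closure = {ABCDE} → lossless.
Decomposition 3: common = {BC}, closure = {ABCDE} → lossless.

Decomposition 1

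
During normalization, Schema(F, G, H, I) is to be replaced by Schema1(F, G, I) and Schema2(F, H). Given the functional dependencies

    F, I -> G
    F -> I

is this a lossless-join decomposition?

Common attributes: Schema1 ∩ Schema2 = {F}.
Closure of {F}: F → I applies, adding I; F, I → G applies, adding G. So (F)⁺ = {F, G, I}.
This closure contains every attribute of Schema1, so Schema1 ∩ Schema2 → Schema1. The join is lossless.

Yes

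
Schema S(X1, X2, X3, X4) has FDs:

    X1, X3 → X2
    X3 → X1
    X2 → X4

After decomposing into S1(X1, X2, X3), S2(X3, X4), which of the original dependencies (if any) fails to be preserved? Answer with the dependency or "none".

Check X2 → X4: no single fragment contains all of {X2, X4}, and the restricted closure of {X2} across the fragments never reaches {X4}.
X1, X3 → X2 is preserved.
X3 → X1 is preserved.

X2 → X4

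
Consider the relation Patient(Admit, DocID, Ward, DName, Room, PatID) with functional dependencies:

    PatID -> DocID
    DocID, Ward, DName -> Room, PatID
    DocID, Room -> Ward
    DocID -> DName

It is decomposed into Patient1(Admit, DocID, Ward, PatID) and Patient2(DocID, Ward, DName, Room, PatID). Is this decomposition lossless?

Common attributes: Patient1 ∩ Patient2 = {DocID, Ward, PatID}.
Closure of {DocID, Ward, PatID}: DocID → DName applies, adding DName; DocID, Ward, DName → Room, PatID applies, adding Room. So (DocID, Ward, PatID)⁺ = {DocID, Ward, DName, Room, PatID}.
This closure contains every attribute of Patient2, so Patient1 ∩ Patient2 → Patient2. The join is lossless.

Yes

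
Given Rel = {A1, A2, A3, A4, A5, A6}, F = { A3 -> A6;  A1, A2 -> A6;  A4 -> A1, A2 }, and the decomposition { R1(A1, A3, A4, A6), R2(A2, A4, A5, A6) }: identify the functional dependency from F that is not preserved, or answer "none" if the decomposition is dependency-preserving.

A1, A2 -> A6

Check A1, A2 → A6: no single fragment contains all of {A1, A2, A6}, and the restricted closure of {A1, A2} across the fragments never reaches {A6}.
A3 → A6 is preserved.
A4 → A1, A2 is preserved.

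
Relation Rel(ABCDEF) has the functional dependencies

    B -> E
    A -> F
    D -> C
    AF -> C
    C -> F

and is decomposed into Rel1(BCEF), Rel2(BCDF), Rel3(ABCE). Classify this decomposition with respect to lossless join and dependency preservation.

Lossless test (chase): Rows 1 and 2 agree on B; apply B→E and equate their E entries. Rows 1 and 3 agree on C; apply C→F and equate their F entries. No row becomes fully distinguished — the join is lossy.
Dependency preservation: A → F; AF → C are not contained in any single fragment, but the restricted closure of each left-hand side across the fragments still reaches the right-hand side; the remaining FDs each lie inside some fragment. All dependencies are preserved.

lossy but dependency-preserving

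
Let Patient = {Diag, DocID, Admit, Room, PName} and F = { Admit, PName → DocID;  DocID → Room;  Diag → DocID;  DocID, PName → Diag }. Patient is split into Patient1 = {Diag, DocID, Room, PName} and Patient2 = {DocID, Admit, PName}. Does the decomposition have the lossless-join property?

Common attributes: Patient1 ∩ Patient2 = {DocID, PName}.
Closure of {DocID, PName}: DocID → Room applies, adding Room; DocID, PName → Diag applies, adding Diag. So (DocID, PName)⁺ = {Diag, DocID, Room, PName}.
This closure contains every attribute of Patient1, so Patient1 ∩ Patient2 → Patient1. The join is lossless.

Yes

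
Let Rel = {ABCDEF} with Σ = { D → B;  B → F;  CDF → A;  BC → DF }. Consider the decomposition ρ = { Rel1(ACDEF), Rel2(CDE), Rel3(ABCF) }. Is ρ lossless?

Chase test. Columns are ABCDEF; row i has aⱼ where attribute j ∈ Reli, else bᵢⱼ.
Initial tableau (one row per fragment):
  row 1: a1 b12 a3 a4 a5 a6
  row 2: b21 b22 a3 a4 a5 b26
  row 3: a1 a2 a3 b34 b35 a6
Rows 1 and 2 agree on D; apply D→B and equate their B entries.
Rows 1 and 2 agree on B; apply B→F and equate their F entries.
Rows 1 and 2 agree on CDF; apply CDF→A and equate their A entries.
No row becomes fully distinguished — the join is lossy.

No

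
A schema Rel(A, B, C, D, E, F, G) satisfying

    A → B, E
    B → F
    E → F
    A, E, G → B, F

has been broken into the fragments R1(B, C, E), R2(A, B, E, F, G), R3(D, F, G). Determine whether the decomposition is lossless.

No

Chase test. Columns are A, B, C, D, E, F, G; row i has aⱼ where attribute j ∈ Ri, else bᵢⱼ.
Initial tableau (one row per fragment):
  row 1: b11 a2 a3 b14 a5 b16 b17
  row 2: a1 a2 b23 b24 a5 a6 a7
  row 3: b31 b32 b33 a4 b35 a6 a7
Rows 1 and 2 agree on B; apply B→F and equate their F entries.
No row becomes fully distinguished — the join is lossy.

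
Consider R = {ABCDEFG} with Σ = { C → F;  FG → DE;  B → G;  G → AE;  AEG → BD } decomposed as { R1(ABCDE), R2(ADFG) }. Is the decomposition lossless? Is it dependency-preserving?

lossy and not dependency-preserving

Lossless test: (AD)⁺ = {AD}, which is a superkey of neither fragment — lossy.
Dependency preservation: the restricted closure of {C} across the fragments never reaches {F}, so C → F cannot be enforced without a join — not preserved.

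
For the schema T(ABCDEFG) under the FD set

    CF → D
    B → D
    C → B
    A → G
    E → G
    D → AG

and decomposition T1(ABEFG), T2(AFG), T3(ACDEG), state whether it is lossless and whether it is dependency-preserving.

lossy and not dependency-preserving

Lossless test (chase): applying each FD to every pair of rows produces no changes in the tableau, so no row becomes fully distinguished — the join is lossy.
Dependency preservation: the restricted closure of {B} across the fragments never reaches {D}, so B → D cannot be enforced without a join — not preserved.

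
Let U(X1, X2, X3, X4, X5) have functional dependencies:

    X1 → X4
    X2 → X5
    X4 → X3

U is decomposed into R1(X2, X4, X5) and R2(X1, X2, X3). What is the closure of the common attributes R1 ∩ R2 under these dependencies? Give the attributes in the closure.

X2, X5

R1 ∩ R2 = {X2}.
X2 → X5 applies, adding X5
Closure: {X2, X5}.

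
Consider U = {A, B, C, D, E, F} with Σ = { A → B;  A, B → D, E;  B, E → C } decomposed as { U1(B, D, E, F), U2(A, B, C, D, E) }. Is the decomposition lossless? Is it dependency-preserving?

Lossless test: (B, D, E)⁺ = {B, C, D, E}, which is a superkey of neither fragment — lossy.
Dependency preservation: every FD's attributes lie within a single fragment, so each can be enforced locally — preserved.

lossy but dependency-preserving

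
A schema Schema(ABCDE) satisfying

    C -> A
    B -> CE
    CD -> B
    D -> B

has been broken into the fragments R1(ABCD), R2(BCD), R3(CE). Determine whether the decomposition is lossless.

Chase test. Columns are ABCDE; row i has aⱼ where attribute j ∈ Ri, else bᵢⱼ.
Initial tableau (one row per fragment):
  row 1: a1 a2 a3 a4 b15
  row 2: b21 a2 a3 a4 b25
  row 3: b31 b32 a3 b34 a5
Rows 1 and 2 agree on C; apply C→A and equate their A entries.
Rows 1 and 3 agree on C; apply C→A and equate their A entries.
Rows 1 and 2 agree on B; apply B→CE and equate their CE entries.
No row becomes fully distinguished — the join is lossy.

No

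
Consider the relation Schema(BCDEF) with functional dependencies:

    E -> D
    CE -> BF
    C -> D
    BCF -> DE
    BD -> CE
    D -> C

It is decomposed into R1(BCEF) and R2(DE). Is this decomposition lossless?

Yes

Common attributes: R1 ∩ R2 = {E}.
Closure of {E}: E → D applies, adding D; D → C applies, adding C; CE → BF applies, adding BF. So (E)⁺ = {BCDEF}.
This closure contains every attribute of R1, so R1 ∩ R2 → R1. The join is lossless.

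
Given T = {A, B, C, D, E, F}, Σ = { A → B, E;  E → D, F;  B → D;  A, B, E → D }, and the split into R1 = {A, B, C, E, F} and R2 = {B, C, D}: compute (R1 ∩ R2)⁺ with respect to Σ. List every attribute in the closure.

R1 ∩ R2 = {B, C}.
B → D applies, adding D
Closure: {B, C, D}.

B, C, D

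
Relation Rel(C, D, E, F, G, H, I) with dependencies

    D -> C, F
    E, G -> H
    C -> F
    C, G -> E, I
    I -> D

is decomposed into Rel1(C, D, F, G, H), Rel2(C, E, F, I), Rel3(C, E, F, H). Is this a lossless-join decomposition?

Chase test. Columns are C, D, E, F, G, H, I; row i has aⱼ where attribute j ∈ Reli, else bᵢⱼ.
Initial tableau (one row per fragment):
  row 1: a1 a2 b13 a4 a5 a6 b17
  row 2: a1 b22 a3 a4 b25 b26 a7
  row 3: a1 b32 a3 a4 b35 a6 b37
No row becomes fully distinguished — the join is lossy.

No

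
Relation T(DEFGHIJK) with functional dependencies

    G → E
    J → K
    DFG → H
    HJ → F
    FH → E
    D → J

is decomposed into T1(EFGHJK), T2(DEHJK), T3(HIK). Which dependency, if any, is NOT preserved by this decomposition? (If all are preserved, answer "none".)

DFG → H

Check DFG → H: no single fragment contains all of {DFGH}, and the restricted closure of {DFG} across the fragments never reaches {H}.
G → E is preserved.
J → K is preserved.
HJ → F is preserved.
FH → E is preserved.
D → J is preserved.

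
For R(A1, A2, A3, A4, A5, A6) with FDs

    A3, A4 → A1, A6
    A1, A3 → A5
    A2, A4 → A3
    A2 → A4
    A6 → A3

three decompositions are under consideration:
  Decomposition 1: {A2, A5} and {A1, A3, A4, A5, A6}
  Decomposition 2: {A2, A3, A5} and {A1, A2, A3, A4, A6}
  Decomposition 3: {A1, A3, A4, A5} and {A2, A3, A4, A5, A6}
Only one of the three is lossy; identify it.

Decomposition 1

Decomposition 1: common = {A5}, closure = {A5} → lossy.
Decomposition 2: common = {A2, A3}, closure = {A1, A2, A3, A4, A5, A6} → lossless.
Decomposition 3: common = {A3, A4, A5}, closure = {A1, A3, A4, A5, A6} → lossless.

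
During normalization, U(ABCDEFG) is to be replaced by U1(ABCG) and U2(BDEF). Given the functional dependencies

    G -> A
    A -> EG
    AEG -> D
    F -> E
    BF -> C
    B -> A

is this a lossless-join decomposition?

No

Common attributes: U1 ∩ U2 = {B}.
Closure of {B}: B → A applies, adding A; A → EG applies, adding EG; AEG → D applies, adding D. So (B)⁺ = {ABDEG}.
The closure contains neither all of U1 = {ABCG} nor all of U2 = {BDEF}, so the common attributes are not a superkey of either fragment. The join is lossy.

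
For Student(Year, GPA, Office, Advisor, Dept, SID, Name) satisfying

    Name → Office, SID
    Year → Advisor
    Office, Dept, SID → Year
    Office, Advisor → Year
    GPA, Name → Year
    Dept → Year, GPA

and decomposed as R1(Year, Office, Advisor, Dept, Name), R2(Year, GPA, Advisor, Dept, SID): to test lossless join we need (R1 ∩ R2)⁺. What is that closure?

R1 ∩ R2 = {Year, Advisor, Dept}.
Dept → Year, GPA applies, adding GPA
Closure: {Year, GPA, Advisor, Dept}.

Year, GPA, Advisor, Dept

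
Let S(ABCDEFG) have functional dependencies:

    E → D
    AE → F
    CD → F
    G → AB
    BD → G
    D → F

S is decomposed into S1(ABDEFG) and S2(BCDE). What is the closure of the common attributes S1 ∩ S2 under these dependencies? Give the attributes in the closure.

ABDEFG

S1 ∩ S2 = {BDE}.
BD → G applies, adding G
D → F applies, adding F
G → AB applies, adding A
Closure: {ABDEFG}.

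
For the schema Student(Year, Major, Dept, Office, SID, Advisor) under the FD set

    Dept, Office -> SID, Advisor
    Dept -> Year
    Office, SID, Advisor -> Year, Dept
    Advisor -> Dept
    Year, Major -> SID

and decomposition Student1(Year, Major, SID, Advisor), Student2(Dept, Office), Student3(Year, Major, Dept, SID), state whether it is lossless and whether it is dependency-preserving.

lossy and not dependency-preserving

Lossless test (chase): Rows 2 and 3 agree on Dept; apply Dept→Year and equate their Year entries. No row becomes fully distinguished — the join is lossy.
Dependency preservation: the restricted closure of {Dept, Office} across the fragments never reaches {SID, Advisor}, so Dept, Office → SID, Advisor cannot be enforced without a join — not preserved.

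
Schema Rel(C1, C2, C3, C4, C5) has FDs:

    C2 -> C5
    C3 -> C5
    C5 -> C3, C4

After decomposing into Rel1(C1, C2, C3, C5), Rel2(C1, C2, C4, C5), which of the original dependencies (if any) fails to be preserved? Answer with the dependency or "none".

C2 → C5 lies within Rel1.
C3 → C5 lies within Rel1.
C5 → C3, C4: restricted closure across fragments reaches C3, C4.
Every dependency is enforceable on the fragments, so the decomposition is dependency-preserving.

none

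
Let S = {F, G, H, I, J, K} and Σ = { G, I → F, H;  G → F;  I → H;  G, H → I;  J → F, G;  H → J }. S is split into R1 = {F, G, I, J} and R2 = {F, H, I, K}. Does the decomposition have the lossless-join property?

Common attributes: R1 ∩ R2 = {F, I}.
Closure of {F, I}: I → H applies, adding H; H → J applies, adding J; J → F, G applies, adding G. So (F, I)⁺ = {F, G, H, I, J}.
This closure contains every attribute of R1, so R1 ∩ R2 → R1. The join is lossless.

Yes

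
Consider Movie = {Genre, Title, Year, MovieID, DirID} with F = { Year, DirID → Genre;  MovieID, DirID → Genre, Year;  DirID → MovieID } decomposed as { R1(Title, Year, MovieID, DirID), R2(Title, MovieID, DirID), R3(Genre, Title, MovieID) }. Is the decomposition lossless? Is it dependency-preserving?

Lossless test (chase): Rows 1 and 2 agree on MovieID, DirID; apply MovieID, DirID→Genre, Year and equate their Genre, Year entries. No row becomes fully distinguished — the join is lossy.
Dependency preservation: the restricted closure of {Year, DirID} across the fragments never reaches {Genre}, so Year, DirID → Genre cannot be enforced without a join — not preserved.

lossy and not dependency-preserving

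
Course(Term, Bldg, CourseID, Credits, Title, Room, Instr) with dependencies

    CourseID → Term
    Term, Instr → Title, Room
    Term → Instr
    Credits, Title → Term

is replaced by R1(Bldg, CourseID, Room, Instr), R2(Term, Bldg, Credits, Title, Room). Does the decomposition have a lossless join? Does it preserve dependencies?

lossy and not dependency-preserving

Lossless test: (Bldg, Room)⁺ = {Bldg, Room}, which is a superkey of neither fragment — lossy.
Dependency preservation: the restricted closure of {CourseID} across the fragments never reaches {Term}, so CourseID → Term cannot be enforced without a join — not preserved.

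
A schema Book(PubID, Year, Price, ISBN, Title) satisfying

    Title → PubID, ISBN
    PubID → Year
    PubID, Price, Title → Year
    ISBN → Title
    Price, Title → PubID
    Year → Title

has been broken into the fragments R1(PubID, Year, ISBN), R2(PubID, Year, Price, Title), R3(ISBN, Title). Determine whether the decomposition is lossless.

Chase test. Columns are PubID, Year, Price, ISBN, Title; row i has aⱼ where attribute j ∈ Ri, else bᵢⱼ.
Initial tableau (one row per fragment):
  row 1: a1 a2 b13 a4 b15
  row 2: a1 a2 a3 b24 a5
  row 3: b31 b32 b33 a4 a5
Rows 2 and 3 agree on Title; apply Title→PubID, ISBN and equate their PubID, ISBN entries.
Rows 1 and 3 agree on PubID; apply PubID→Year and equate their Year entries.
Rows 1 and 2 agree on ISBN; apply ISBN→Title and equate their Title entries.
Row 2 is now all distinguished symbols — the join is lossless.

Yes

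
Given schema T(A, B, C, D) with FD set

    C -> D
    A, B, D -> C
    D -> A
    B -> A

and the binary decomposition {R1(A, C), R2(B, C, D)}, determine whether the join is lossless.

Common attributes: R1 ∩ R2 = {C}.
Closure of {C}: C → D applies, adding D; D → A applies, adding A. So (C)⁺ = {A, C, D}.
This closure contains every attribute of R1, so R1 ∩ R2 → R1. The join is lossless.

Yes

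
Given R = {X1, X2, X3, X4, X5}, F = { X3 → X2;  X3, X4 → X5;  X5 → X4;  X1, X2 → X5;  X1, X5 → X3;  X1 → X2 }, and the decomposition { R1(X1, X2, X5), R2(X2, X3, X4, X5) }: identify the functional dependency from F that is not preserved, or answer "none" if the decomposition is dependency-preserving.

Check X1, X5 → X3: no single fragment contains all of {X1, X3, X5}, and the restricted closure of {X1, X5} across the fragments never reaches {X3}.
X3 → X2 is preserved.
X3, X4 → X5 is preserved.
X5 → X4 is preserved.
X1, X2 → X5 is preserved.
X1 → X2 is preserved.

X1, X5 → X3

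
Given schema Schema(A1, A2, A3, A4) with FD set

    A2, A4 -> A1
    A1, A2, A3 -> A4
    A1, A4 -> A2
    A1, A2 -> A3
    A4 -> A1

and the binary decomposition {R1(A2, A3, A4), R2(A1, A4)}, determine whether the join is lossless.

Yes

Common attributes: R1 ∩ R2 = {A4}.
Closure of {A4}: A4 → A1 applies, adding A1; A1, A4 → A2 applies, adding A2; A1, A2 → A3 applies, adding A3. So (A4)⁺ = {A1, A2, A3, A4}.
This closure contains every attribute of R1, so R1 ∩ R2 → R1. The join is lossless.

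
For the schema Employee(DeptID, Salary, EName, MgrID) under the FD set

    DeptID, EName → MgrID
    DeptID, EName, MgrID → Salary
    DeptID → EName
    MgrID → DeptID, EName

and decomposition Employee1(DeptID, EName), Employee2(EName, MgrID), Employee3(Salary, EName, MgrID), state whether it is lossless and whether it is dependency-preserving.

lossy and not dependency-preserving

Lossless test (chase): Rows 2 and 3 agree on MgrID; apply MgrID→DeptID, EName and equate their DeptID, EName entries. Rows 2 and 3 agree on DeptID, EName, MgrID; apply DeptID, EName, MgrID→Salary and equate their Salary entries. No row becomes fully distinguished — the join is lossy.
Dependency preservation: the restricted closure of {DeptID, EName} across the fragments never reaches {MgrID}, so DeptID, EName → MgrID cannot be enforced without a join — not preserved.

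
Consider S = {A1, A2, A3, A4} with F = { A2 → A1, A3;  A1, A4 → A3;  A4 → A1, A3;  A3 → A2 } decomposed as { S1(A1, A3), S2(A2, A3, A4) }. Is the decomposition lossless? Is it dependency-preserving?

Lossless test: (A3)⁺ = {A1, A2, A3}, which contains all of one fragment — lossless.
Dependency preservation: A2 → A1, A3; A1, A4 → A3; A4 → A1, A3 are not contained in any single fragment, but the restricted closure of each left-hand side across the fragments still reaches the right-hand side; the remaining FDs each lie inside some fragment. All dependencies are preserved.

lossless and dependency-preserving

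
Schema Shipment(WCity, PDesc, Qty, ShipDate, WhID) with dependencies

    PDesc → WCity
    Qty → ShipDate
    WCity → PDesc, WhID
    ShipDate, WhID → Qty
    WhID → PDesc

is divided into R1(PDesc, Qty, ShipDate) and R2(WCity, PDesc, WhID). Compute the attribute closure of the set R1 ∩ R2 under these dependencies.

WCity, PDesc, WhID

R1 ∩ R2 = {PDesc}.
PDesc → WCity applies, adding WCity
WCity → PDesc, WhID applies, adding WhID
Closure: {WCity, PDesc, WhID}.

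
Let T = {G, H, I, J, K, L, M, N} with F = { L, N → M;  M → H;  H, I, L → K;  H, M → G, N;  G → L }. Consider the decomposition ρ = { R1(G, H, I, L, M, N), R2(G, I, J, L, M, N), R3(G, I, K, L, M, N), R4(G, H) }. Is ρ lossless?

Yes

Chase test. Columns are G, H, I, J, K, L, M, N; row i has aⱼ where attribute j ∈ Ri, else bᵢⱼ.
Initial tableau (one row per fragment):
  row 1: a1 a2 a3 b14 b15 a6 a7 a8
  row 2: a1 b22 a3 a4 b25 a6 a7 a8
  row 3: a1 b32 a3 b34 a5 a6 a7 a8
  row 4: a1 a2 b43 b44 b45 b46 b47 b48
Rows 1 and 2 agree on M; apply M→H and equate their H entries.
Rows 1 and 3 agree on M; apply M→H and equate their H entries.
Rows 1 and 2 agree on H, I, L; apply H, I, L→K and equate their K entries.
Rows 1 and 3 agree on H, I, L; apply H, I, L→K and equate their K entries.
Rows 1 and 4 agree on G; apply G→L and equate their L entries.
Row 2 is now all distinguished symbols — the join is lossless.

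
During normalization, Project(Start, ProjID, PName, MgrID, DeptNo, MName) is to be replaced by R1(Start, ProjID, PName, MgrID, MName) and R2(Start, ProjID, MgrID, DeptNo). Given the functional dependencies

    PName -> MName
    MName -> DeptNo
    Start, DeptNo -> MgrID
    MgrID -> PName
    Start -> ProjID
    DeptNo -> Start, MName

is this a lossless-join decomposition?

Common attributes: R1 ∩ R2 = {Start, ProjID, MgrID}.
Closure of {Start, ProjID, MgrID}: MgrID → PName applies, adding PName; PName → MName applies, adding MName; MName → DeptNo applies, adding DeptNo. So (Start, ProjID, MgrID)⁺ = {Start, ProjID, PName, MgrID, DeptNo, MName}.
This closure contains every attribute of R1, so R1 ∩ R2 → R1. The join is lossless.

Yes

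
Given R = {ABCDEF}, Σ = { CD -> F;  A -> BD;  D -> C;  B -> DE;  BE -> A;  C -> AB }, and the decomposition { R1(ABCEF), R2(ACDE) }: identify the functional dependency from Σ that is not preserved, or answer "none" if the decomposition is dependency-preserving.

CD → F: restricted closure across fragments reaches F.
A → BD: restricted closure across fragments reaches BD.
D → C lies within R2.
B → DE: restricted closure across fragments reaches DE.
BE → A lies within R1.
C → AB lies within R1.
Every dependency is enforceable on the fragments, so the decomposition is dependency-preserving.

none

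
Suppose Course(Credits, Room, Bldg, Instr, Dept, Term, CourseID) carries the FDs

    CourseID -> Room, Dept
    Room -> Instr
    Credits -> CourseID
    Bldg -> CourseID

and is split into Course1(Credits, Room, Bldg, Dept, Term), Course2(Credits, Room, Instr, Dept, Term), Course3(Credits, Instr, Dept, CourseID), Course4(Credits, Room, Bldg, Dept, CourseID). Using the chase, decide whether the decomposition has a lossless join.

Yes

Chase test. Columns are Credits, Room, Bldg, Instr, Dept, Term, CourseID; row i has aⱼ where attribute j ∈ Coursei, else bᵢⱼ.
Initial tableau (one row per fragment):
  row 1: a1 a2 a3 b14 a5 a6 b17
  row 2: a1 a2 b23 a4 a5 a6 b27
  row 3: a1 b32 b33 a4 a5 b36 a7
  row 4: a1 a2 a3 b44 a5 b46 a7
Rows 3 and 4 agree on CourseID; apply CourseID→Room, Dept and equate their Room, Dept entries.
Rows 1 and 2 agree on Room; apply Room→Instr and equate their Instr entries.
Rows 1 and 4 agree on Room; apply Room→Instr and equate their Instr entries.
Rows 1 and 2 agree on Credits; apply Credits→CourseID and equate their CourseID entries.
Rows 1 and 3 agree on Credits; apply Credits→CourseID and equate their CourseID entries.
Row 1 is now all distinguished symbols — the join is lossless.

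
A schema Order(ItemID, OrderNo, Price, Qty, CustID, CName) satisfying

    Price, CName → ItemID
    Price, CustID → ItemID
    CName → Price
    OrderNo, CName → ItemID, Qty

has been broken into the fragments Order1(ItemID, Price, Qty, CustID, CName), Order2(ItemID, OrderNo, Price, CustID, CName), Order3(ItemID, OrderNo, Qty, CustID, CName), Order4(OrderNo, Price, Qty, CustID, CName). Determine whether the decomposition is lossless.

Chase test. Columns are ItemID, OrderNo, Price, Qty, CustID, CName; row i has aⱼ where attribute j ∈ Orderi, else bᵢⱼ.
Initial tableau (one row per fragment):
  row 1: a1 b12 a3 a4 a5 a6
  row 2: a1 a2 a3 b24 a5 a6
  row 3: a1 a2 b33 a4 a5 a6
  row 4: b41 a2 a3 a4 a5 a6
Rows 1 and 4 agree on Price, CName; apply Price, CName→ItemID and equate their ItemID entries.
Rows 1 and 3 agree on CName; apply CName→Price and equate their Price entries.
Rows 2 and 3 agree on OrderNo, CName; apply OrderNo, CName→ItemID, Qty and equate their ItemID, Qty entries.
Row 2 is now all distinguished symbols — the join is lossless.

Yes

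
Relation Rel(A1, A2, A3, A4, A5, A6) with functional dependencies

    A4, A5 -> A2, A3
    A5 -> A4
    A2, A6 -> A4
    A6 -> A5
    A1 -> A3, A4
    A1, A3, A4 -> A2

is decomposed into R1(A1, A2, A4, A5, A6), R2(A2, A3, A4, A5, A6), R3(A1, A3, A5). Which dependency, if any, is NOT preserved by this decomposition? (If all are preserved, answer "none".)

none

A4, A5 → A2, A3 lies within R2.
A5 → A4 lies within R1.
A2, A6 → A4 lies within R1.
A6 → A5 lies within R1.
A1 → A3, A4: restricted closure across fragments reaches A3, A4.
A1, A3, A4 → A2: restricted closure across fragments reaches A2.
Every dependency is enforceable on the fragments, so the decomposition is dependency-preserving.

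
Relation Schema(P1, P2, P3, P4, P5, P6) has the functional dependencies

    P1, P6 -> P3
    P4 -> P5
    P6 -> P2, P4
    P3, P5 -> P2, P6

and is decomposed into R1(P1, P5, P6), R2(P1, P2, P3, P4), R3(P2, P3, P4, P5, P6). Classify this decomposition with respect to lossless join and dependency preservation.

Lossless test (chase): Rows 2 and 3 agree on P4; apply P4→P5 and equate their P5 entries. Rows 1 and 3 agree on P6; apply P6→P2, P4 and equate their P2, P4 entries. Rows 2 and 3 agree on P3, P5; apply P3, P5→P2, P6 and equate their P2, P6 entries. Rows 1 and 2 agree on P1, P6; apply P1, P6→P3 and equate their P3 entries. Row 1 is now all distinguished symbols — the join is lossless.
Dependency preservation: the restricted closure of {P1, P6} across the fragments never reaches {P3}, so P1, P6 → P3 cannot be enforced without a join — not preserved.

lossless but not dependency-preserving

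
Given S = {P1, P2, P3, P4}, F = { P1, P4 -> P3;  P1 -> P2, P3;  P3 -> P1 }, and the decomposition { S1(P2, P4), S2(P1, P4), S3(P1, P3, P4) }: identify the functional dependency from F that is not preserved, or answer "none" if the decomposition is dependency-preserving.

Check P1 → P2, P3: no single fragment contains all of {P1, P2, P3}, and the restricted closure of {P1} across the fragments never reaches {P2, P3}.
P1, P4 → P3 is preserved.
P3 → P1 is preserved.

P1 -> P2, P3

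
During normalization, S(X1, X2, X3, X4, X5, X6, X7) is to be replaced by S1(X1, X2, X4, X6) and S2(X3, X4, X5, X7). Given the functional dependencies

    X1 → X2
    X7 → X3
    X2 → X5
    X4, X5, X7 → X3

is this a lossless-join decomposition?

No

Common attributes: S1 ∩ S2 = {X4}.
No dependency enlarges {X4}, so (X4)⁺ = {X4}.
The closure contains neither all of S1 = {X1, X2, X4, X6} nor all of S2 = {X3, X4, X5, X7}, so the common attributes are not a superkey of either fragment. The join is lossy.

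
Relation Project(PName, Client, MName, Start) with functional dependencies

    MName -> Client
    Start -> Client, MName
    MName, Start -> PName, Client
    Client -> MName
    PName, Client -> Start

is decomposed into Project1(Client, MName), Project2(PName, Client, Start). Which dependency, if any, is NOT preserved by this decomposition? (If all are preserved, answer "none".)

none

MName → Client lies within Project1.
Start → Client, MName: restricted closure across fragments reaches Client, MName.
MName, Start → PName, Client: restricted closure across fragments reaches PName, Client.
Client → MName lies within Project1.
PName, Client → Start lies within Project2.
Every dependency is enforceable on the fragments, so the decomposition is dependency-preserving.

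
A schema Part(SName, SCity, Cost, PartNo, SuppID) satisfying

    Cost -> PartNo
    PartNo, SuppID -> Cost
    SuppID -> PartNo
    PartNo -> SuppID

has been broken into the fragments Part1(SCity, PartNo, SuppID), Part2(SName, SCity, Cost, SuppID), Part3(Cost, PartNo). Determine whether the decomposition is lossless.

Yes

Chase test. Columns are SName, SCity, Cost, PartNo, SuppID; row i has aⱼ where attribute j ∈ Parti, else bᵢⱼ.
Initial tableau (one row per fragment):
  row 1: b11 a2 b13 a4 a5
  row 2: a1 a2 a3 b24 a5
  row 3: b31 b32 a3 a4 b35
Rows 2 and 3 agree on Cost; apply Cost→PartNo and equate their PartNo entries.
Rows 1 and 2 agree on PartNo, SuppID; apply PartNo, SuppID→Cost and equate their Cost entries.
Rows 1 and 3 agree on PartNo; apply PartNo→SuppID and equate their SuppID entries.
Row 2 is now all distinguished symbols — the join is lossless.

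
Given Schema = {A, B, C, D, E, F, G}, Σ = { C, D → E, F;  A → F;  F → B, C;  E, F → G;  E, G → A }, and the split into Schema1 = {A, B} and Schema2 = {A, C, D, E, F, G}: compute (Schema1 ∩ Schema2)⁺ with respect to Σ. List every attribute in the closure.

Schema1 ∩ Schema2 = {A}.
A → F applies, adding F
F → B, C applies, adding B, C
Closure: {A, B, C, F}.

A, B, C, F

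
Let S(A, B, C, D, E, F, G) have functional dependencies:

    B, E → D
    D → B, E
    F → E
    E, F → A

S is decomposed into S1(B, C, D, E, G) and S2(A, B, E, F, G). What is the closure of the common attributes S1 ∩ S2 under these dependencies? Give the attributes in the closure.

B, D, E, G

S1 ∩ S2 = {B, E, G}.
B, E → D applies, adding D
Closure: {B, D, E, G}.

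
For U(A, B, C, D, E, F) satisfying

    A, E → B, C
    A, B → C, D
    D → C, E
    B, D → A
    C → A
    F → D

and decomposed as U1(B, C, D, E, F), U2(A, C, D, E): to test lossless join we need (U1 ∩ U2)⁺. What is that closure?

A, B, C, D, E

U1 ∩ U2 = {C, D, E}.
C → A applies, adding A
A, E → B, C applies, adding B
Closure: {A, B, C, D, E}.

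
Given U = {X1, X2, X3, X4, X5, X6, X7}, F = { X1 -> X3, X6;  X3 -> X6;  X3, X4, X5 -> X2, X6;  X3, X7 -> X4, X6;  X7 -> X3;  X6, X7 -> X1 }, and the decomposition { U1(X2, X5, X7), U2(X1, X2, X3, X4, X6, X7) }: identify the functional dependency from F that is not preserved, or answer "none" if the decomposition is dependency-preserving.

X3, X4, X5 -> X2, X6

Check X3, X4, X5 → X2, X6: no single fragment contains all of {X2, X3, X4, X5, X6}, and the restricted closure of {X3, X4, X5} across the fragments never reaches {X2, X6}.
X1 → X3, X6 is preserved.
X3 → X6 is preserved.
X3, X7 → X4, X6 is preserved.
X7 → X3 is preserved.
X6, X7 → X1 is preserved.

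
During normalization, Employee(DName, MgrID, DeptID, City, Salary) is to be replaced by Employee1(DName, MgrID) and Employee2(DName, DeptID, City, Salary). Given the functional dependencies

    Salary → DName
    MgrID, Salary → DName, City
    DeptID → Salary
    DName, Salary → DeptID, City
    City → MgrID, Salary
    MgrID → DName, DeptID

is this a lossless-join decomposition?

Common attributes: Employee1 ∩ Employee2 = {DName}.
No dependency enlarges {DName}, so (DName)⁺ = {DName}.
The closure contains neither all of Employee1 = {DName, MgrID} nor all of Employee2 = {DName, DeptID, City, Salary}, so the common attributes are not a superkey of either fragment. The join is lossy.

No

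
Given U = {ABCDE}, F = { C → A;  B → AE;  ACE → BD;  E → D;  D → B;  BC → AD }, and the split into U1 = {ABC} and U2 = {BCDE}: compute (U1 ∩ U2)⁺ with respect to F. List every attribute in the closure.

U1 ∩ U2 = {BC}.
C → A applies, adding A
B → AE applies, adding E
ACE → BD applies, adding D
Closure: {ABCDE}.

ABCDE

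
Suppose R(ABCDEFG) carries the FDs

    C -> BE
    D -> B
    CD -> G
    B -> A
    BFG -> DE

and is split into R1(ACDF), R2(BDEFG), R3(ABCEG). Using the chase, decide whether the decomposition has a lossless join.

Chase test. Columns are ABCDEFG; row i has aⱼ where attribute j ∈ Ri, else bᵢⱼ.
Initial tableau (one row per fragment):
  row 1: a1 b12 a3 a4 b15 a6 b17
  row 2: b21 a2 b23 a4 a5 a6 a7
  row 3: a1 a2 a3 b34 a5 b36 a7
Rows 1 and 3 agree on C; apply C→BE and equate their BE entries.
Rows 1 and 2 agree on B; apply B→A and equate their A entries.
No row becomes fully distinguished — the join is lossy.

No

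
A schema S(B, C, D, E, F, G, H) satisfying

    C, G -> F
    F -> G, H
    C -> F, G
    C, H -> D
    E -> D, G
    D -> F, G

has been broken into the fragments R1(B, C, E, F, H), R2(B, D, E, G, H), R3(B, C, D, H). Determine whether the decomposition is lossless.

Chase test. Columns are B, C, D, E, F, G, H; row i has aⱼ where attribute j ∈ Ri, else bᵢⱼ.
Initial tableau (one row per fragment):
  row 1: a1 a2 b13 a4 a5 b16 a7
  row 2: a1 b22 a3 a4 b25 a6 a7
  row 3: a1 a2 a3 b34 b35 b36 a7
Rows 1 and 3 agree on C; apply C→F, G and equate their F, G entries.
Rows 1 and 3 agree on C, H; apply C, H→D and equate their D entries.
Rows 1 and 2 agree on E; apply E→D, G and equate their D, G entries.
Rows 1 and 2 agree on D; apply D→F, G and equate their F, G entries.
Row 1 is now all distinguished symbols — the join is lossless.

Yes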